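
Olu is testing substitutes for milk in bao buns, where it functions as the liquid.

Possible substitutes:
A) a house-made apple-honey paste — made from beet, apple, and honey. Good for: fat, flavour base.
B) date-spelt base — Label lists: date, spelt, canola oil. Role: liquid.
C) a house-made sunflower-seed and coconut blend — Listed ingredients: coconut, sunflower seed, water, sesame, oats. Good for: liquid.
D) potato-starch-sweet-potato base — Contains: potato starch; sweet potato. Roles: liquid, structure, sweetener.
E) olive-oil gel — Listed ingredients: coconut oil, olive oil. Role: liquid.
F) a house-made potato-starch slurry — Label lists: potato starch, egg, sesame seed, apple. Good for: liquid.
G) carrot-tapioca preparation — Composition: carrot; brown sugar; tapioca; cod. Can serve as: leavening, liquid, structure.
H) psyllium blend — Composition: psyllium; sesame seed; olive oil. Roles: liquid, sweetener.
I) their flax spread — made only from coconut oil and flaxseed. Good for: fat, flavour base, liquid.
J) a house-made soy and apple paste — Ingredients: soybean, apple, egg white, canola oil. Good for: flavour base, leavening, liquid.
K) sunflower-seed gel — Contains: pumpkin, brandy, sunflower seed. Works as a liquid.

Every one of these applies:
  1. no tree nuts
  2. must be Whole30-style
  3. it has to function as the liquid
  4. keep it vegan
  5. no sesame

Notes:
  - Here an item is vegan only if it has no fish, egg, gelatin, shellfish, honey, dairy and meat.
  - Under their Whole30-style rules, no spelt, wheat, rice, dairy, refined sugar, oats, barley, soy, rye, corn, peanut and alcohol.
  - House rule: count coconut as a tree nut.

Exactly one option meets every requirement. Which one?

D

A: not usable as a liquid; has honey, so not vegan — no
B: has spelt, so not Whole30-style — out
C: has oats, so not Whole30-style; has sesame, so not sesame-free (and 1 more) — out
D: only potato starch and sweet potato; none excluded — OK
E: has coconut oil, so not tree-nut-free — no
F: has egg, so not vegan; has sesame seed, so not sesame-free — out
G: has cod, so not vegan; has brown sugar, so not Whole30-style — out
H: has sesame seed, so not sesame-free — out
I: has coconut oil, so not tree-nut-free — out
J: has egg white, so not vegan; has soybean, so not Whole30-style — no
K: has brandy, so not Whole30-style — no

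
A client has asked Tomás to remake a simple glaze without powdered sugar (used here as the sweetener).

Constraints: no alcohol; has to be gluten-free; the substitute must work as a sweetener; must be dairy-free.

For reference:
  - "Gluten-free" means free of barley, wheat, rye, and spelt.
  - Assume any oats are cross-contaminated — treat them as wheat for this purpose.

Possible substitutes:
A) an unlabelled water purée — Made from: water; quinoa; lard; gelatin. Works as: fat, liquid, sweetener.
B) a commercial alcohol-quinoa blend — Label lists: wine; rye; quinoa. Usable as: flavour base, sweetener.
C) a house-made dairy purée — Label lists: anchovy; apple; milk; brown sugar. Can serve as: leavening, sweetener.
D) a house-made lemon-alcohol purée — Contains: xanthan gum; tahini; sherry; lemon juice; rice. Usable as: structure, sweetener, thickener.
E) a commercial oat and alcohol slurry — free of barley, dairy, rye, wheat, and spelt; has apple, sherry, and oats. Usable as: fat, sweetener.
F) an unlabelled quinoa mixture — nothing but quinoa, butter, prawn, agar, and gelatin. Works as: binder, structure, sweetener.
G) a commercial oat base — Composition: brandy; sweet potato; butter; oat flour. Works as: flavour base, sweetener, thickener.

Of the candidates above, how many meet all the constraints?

1

A: gelatin and lard etc. — none of it excluded — OK
B: has rye, so not gluten-free; has wine, so not alcohol-free — out
C: has milk, so not dairy-free — reject
D: has sherry, so not alcohol-free — out
E: has oats, so not gluten-free; has sherry, so not alcohol-free — out
F: has butter, so not dairy-free — no
G: has oat flour, so not gluten-free; has butter, so not dairy-free (and 1 more) — no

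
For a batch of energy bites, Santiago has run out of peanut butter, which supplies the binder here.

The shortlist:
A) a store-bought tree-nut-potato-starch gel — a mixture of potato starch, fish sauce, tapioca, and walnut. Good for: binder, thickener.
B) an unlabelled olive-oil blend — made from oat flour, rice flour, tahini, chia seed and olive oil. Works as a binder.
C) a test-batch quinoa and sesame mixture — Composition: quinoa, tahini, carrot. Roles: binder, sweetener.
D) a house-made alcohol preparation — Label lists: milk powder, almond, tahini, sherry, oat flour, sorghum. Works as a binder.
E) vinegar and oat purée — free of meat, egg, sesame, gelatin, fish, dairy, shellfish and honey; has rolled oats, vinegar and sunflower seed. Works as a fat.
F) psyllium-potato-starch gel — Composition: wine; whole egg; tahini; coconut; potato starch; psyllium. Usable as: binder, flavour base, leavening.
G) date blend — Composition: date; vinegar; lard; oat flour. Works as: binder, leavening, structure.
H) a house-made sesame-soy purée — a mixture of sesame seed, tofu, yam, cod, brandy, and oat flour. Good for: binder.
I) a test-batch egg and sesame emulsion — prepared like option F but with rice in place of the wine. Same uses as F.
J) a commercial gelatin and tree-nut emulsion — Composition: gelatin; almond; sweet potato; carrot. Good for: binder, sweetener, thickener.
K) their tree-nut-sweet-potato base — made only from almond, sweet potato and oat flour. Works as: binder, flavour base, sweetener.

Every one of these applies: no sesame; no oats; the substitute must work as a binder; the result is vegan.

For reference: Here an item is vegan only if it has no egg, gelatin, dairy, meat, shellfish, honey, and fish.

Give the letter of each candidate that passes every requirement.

none

A: has fish sauce, so not vegan — reject
B: has oat flour, so not oat-free; has tahini, so not sesame-free — reject
C: has tahini, so not sesame-free — no
D: has milk powder, so not vegan; has oat flour, so not oat-free (and 1 more) — reject
E: not usable as a binder; has rolled oats, so not oat-free — no
F: has whole egg, so not vegan; has tahini, so not sesame-free — out
G: has lard, so not vegan; has oat flour, so not oat-free — reject
H: has cod, so not vegan; has oat flour, so not oat-free (and 1 more) — out
I: has whole egg, so not vegan; has tahini, so not sesame-free — out
J: has gelatin, so not vegan — reject
K: has oat flour, so not oat-free — reject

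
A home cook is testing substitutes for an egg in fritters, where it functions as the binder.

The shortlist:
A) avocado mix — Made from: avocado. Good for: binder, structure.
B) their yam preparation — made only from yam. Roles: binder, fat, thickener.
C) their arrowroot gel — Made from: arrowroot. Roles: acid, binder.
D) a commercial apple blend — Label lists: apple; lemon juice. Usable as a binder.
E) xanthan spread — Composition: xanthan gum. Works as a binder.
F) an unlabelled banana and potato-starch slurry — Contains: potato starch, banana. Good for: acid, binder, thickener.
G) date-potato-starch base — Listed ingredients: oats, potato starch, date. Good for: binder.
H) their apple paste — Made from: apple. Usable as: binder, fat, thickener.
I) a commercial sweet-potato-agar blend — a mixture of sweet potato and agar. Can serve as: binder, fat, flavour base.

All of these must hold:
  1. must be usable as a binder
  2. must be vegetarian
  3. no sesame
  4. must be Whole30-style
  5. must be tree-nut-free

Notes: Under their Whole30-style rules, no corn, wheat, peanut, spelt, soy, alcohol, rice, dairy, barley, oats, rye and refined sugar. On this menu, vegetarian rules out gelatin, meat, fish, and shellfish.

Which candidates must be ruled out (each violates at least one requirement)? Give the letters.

A: only avocado; none excluded — keep
B: every rule checks out — keep
C: only arrowroot; none excluded — valid
D: works as a binder, vegetarian, no sesame — valid
E: only xanthan gum; none excluded — keep
F: works as a binder, vegetarian, no tree nuts — OK
G: has oats, so not Whole30-style — out
H: only apple; none excluded — OK
I: nothing on the exclusion list — OK

G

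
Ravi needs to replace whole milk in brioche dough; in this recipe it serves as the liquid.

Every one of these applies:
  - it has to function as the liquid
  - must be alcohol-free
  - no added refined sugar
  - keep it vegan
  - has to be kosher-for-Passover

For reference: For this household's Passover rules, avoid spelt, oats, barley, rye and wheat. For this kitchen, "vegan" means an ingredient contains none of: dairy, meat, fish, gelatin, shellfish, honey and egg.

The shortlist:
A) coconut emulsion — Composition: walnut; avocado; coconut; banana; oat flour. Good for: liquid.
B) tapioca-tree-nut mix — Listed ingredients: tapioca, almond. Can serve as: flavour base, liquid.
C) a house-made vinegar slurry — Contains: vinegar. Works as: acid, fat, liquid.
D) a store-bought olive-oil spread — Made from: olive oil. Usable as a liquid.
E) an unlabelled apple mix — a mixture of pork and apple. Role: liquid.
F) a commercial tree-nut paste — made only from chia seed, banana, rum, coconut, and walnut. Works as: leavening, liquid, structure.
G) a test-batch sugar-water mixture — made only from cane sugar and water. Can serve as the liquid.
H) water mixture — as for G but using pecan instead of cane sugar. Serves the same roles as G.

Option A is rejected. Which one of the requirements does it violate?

usable as a liquid: satisfied
kosher-for-Passover: has oat flour — fails
vegan: satisfied
alcohol-free: satisfied
no-added-sugar: satisfied

kosher-for-Passover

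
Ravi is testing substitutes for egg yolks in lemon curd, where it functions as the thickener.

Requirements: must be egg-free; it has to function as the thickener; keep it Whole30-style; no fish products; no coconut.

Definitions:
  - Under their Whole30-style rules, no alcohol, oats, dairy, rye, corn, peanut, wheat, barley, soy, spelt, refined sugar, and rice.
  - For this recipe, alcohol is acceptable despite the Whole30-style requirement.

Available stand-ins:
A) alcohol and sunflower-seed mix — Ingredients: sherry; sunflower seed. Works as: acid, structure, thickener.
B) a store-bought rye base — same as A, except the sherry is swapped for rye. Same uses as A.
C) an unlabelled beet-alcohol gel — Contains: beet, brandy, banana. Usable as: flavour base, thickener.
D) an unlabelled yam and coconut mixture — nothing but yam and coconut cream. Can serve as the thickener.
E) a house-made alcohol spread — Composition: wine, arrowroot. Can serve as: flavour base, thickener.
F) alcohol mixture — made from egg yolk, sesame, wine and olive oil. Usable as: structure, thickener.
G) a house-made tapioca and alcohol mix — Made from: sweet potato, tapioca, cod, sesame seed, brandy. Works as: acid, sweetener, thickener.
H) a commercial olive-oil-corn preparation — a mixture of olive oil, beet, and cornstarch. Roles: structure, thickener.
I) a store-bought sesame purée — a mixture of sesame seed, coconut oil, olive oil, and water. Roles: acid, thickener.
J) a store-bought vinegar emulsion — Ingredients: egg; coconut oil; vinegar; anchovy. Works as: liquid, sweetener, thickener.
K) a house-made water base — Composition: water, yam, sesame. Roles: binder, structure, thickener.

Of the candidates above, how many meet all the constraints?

A: alcohol is permitted under the Whole30-style carve-out; nothing else excluded — valid
B: has rye, so not Whole30-style — reject
C: alcohol is permitted under the Whole30-style carve-out; nothing else excluded — valid
D: has coconut cream, so not coconut-free — no
E: alcohol is permitted under the Whole30-style carve-out; nothing else excluded — OK
F: has egg yolk, so not egg-free — no
G: has cod, so not fish-free — out
H: has cornstarch, so not Whole30-style — reject
I: has coconut oil, so not coconut-free — reject
J: has coconut oil, so not coconut-free; has egg, so not egg-free (and 1 more) — no
K: only sesame, yam and water; none excluded — OK

4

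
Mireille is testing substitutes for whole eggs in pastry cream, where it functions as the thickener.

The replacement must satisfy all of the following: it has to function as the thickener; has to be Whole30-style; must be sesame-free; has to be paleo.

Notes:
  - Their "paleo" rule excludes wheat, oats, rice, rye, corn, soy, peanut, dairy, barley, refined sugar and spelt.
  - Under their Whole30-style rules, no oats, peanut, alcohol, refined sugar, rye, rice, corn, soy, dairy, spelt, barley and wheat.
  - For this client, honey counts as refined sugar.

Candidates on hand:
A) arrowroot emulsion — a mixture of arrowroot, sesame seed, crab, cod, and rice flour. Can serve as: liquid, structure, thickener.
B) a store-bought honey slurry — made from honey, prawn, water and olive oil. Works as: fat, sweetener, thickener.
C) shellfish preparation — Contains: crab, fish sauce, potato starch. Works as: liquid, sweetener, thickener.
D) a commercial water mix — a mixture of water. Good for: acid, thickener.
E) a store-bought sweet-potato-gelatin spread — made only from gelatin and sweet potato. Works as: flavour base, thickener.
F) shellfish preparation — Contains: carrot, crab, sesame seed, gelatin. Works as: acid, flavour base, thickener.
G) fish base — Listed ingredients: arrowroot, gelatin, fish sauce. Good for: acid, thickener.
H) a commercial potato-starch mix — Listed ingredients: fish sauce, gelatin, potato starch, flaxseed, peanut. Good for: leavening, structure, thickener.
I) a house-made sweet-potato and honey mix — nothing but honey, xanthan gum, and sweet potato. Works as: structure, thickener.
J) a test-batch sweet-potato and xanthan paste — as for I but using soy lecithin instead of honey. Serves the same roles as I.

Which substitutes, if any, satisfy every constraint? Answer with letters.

C, D, E, G

A: has rice flour, so not paleo; has rice flour, so not Whole30-style (and 1 more) — out
B: has honey, so not paleo; has honey, so not Whole30-style — out
C: only fish sauce, crab and potato starch; none excluded — valid
D: only water; none excluded — valid
E: only gelatin and sweet potato; none excluded — OK
F: has sesame seed, so not sesame-free — reject
G: only fish sauce, gelatin and arrowroot; none excluded — keep
H: has peanut, so not paleo; has peanut, so not Whole30-style — no
I: has honey, so not paleo; has honey, so not Whole30-style — out
J: has soy lecithin, so not paleo; has soy lecithin, so not Whole30-style — no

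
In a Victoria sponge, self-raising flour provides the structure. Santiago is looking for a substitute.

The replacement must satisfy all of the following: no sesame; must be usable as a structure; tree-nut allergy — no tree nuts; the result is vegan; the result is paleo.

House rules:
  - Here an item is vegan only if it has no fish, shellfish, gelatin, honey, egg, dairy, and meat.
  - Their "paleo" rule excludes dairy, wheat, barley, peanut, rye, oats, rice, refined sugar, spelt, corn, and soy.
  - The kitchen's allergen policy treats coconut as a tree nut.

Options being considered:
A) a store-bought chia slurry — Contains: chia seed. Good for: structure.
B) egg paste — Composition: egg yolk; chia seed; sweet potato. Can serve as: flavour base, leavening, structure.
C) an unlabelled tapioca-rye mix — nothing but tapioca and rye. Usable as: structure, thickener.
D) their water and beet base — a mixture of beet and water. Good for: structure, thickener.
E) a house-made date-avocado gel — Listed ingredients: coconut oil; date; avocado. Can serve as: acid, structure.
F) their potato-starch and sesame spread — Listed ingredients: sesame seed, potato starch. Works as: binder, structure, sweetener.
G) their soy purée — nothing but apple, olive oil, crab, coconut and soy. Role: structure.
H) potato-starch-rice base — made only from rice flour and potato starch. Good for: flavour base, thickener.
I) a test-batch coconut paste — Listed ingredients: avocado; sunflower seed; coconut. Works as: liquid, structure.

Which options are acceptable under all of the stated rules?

A, D

A: only chia seed; none excluded — OK
B: has egg yolk, so not vegan — no
C: has rye, so not paleo — reject
D: only beet and water; none excluded — OK
E: has coconut oil, so not tree-nut-free — out
F: has sesame seed, so not sesame-free — reject
G: has crab, so not vegan; has soy, so not paleo (and 1 more) — no
H: not usable as a structure; has rice flour, so not paleo — out
I: has coconut, so not tree-nut-free — reject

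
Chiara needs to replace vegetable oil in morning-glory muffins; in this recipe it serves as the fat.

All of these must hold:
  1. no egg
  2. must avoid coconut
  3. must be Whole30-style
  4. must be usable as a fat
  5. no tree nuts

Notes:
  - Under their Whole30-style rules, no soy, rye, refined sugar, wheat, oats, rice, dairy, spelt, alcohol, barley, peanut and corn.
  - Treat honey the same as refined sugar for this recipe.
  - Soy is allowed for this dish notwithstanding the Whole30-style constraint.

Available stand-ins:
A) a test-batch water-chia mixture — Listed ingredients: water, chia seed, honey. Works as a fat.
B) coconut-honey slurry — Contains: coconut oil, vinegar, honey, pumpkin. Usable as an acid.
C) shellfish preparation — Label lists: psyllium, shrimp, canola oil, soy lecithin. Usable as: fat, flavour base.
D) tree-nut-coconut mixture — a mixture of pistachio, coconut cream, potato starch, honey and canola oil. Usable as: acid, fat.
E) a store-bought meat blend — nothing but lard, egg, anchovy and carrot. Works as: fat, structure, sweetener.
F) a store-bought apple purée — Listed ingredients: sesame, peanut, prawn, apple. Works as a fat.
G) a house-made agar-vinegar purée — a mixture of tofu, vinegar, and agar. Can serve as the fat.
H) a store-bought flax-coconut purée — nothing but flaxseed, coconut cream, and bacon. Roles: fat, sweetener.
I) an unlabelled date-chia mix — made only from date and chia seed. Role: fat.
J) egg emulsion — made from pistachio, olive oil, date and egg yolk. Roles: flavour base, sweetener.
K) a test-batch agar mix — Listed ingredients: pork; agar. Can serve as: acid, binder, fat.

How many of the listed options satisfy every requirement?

A: has honey, so not Whole30-style — out
B: not usable as a fat; has honey, so not Whole30-style (and 1 more) — out
C: soy is permitted under the Whole30-style carve-out; nothing else excluded — valid
D: has honey, so not Whole30-style; has coconut cream, so not coconut-free (and 1 more) — reject
E: has egg, so not egg-free — no
F: has peanut, so not Whole30-style — no
G: soy is permitted under the Whole30-style carve-out; nothing else excluded — OK
H: has coconut cream, so not coconut-free — out
I: nothing on the exclusion list — keep
J: not usable as a fat; has pistachio, so not tree-nut-free (and 1 more) — no
K: no egg, Whole30-style — valid

4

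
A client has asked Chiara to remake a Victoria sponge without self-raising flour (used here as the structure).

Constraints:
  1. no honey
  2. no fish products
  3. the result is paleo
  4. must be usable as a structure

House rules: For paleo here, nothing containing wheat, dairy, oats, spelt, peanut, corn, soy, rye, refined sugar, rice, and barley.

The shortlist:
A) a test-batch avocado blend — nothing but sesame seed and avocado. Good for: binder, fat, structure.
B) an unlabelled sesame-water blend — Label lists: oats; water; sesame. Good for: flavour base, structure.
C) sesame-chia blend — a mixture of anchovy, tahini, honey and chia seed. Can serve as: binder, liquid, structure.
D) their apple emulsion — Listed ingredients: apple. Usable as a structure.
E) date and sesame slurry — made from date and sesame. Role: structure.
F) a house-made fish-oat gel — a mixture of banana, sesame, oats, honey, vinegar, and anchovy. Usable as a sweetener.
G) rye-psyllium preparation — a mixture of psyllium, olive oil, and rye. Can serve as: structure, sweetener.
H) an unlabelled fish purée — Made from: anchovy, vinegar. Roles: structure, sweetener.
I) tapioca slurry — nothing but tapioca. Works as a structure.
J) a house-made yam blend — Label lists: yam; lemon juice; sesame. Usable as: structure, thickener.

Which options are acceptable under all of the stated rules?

A, D, E, I, J

A: only sesame seed and avocado; none excluded — valid
B: has oats, so not paleo — reject
C: has anchovy, so not fish-free; has honey, so not honey-free — reject
D: only apple; none excluded — OK
E: no fish, no honey — keep
F: not usable as a structure; has oats, so not paleo (and 2 more) — no
G: has rye, so not paleo — reject
H: has anchovy, so not fish-free — reject
I: works as a structure, no honey, no fish — valid
J: only sesame, lemon juice and yam; none excluded — keep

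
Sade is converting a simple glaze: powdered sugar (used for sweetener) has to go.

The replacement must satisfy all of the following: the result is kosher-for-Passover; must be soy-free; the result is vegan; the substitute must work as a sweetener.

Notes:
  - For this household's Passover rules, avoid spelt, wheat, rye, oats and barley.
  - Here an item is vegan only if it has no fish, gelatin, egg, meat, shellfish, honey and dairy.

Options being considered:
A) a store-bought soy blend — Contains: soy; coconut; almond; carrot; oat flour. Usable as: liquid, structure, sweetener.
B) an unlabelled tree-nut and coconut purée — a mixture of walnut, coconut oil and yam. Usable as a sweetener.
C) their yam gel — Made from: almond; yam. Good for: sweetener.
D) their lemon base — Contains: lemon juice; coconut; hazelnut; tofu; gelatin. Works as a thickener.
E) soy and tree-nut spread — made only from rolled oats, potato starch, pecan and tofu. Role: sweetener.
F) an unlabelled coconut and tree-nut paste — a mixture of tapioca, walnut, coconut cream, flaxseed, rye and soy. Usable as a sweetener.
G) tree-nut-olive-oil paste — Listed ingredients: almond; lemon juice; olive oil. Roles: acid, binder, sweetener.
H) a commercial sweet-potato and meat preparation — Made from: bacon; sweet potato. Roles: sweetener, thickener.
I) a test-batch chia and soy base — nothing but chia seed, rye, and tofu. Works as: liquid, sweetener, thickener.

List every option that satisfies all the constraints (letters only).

B, C, G

A: has oat flour, so not kosher-for-Passover; has soy, so not soy-free — no
B: kosher-for-Passover, no soy — valid
C: no soy, vegan — valid
D: not usable as a sweetener; has gelatin, so not vegan (and 1 more) — reject
E: has rolled oats, so not kosher-for-Passover; has tofu, so not soy-free — no
F: has rye, so not kosher-for-Passover; has soy, so not soy-free — reject
G: all constraints satisfied — keep
H: has bacon, so not vegan — out
I: has rye, so not kosher-for-Passover; has tofu, so not soy-free — no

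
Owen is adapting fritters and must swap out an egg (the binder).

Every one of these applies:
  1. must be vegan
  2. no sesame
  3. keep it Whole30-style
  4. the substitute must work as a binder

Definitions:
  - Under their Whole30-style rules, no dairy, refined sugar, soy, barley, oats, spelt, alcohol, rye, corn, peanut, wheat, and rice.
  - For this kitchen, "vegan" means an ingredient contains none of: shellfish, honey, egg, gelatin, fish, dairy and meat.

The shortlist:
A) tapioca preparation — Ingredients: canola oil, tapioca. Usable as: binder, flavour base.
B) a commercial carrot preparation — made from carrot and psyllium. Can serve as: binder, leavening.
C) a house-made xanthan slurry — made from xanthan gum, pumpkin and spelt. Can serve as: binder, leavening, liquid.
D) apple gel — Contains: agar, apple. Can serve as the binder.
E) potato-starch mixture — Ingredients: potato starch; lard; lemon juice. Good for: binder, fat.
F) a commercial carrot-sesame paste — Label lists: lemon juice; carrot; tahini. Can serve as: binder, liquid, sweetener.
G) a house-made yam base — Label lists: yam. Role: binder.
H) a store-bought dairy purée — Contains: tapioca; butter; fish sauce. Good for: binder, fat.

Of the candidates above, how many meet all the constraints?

A: every rule checks out — valid
B: vegan, Whole30-style — valid
C: has spelt, so not Whole30-style — reject
D: vegan, Whole30-style — keep
E: has lard, so not vegan — reject
F: has tahini, so not sesame-free — no
G: only yam; none excluded — valid
H: has butter, so not Whole30-style; has butter, so not vegan — out

4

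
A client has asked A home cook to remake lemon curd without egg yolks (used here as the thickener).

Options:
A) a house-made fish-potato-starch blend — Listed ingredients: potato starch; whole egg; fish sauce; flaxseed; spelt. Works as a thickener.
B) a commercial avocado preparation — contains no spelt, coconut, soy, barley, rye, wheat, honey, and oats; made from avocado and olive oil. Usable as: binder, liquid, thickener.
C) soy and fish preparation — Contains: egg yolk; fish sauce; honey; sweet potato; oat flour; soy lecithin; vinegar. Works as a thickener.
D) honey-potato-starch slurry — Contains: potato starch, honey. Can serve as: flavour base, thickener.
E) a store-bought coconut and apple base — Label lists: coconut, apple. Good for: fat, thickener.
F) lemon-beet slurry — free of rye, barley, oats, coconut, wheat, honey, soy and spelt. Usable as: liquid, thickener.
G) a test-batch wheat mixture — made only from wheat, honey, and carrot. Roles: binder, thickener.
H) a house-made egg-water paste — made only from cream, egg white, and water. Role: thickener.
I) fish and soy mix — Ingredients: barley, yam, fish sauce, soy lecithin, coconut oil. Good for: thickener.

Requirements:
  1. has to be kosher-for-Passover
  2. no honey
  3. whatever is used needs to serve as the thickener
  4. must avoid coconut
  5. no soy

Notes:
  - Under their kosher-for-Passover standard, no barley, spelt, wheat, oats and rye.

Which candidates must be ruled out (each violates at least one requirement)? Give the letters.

A, C, D, E, G, I

A: has spelt, so not kosher-for-Passover — reject
B: all constraints satisfied — keep
C: has oat flour, so not kosher-for-Passover; has soy lecithin, so not soy-free (and 1 more) — no
D: has honey, so not honey-free — no
E: has coconut, so not coconut-free — no
F: every rule checks out — valid
G: has wheat, so not kosher-for-Passover; has honey, so not honey-free — reject
H: all constraints satisfied — OK
I: has barley, so not kosher-for-Passover; has soy lecithin, so not soy-free (and 1 more) — reject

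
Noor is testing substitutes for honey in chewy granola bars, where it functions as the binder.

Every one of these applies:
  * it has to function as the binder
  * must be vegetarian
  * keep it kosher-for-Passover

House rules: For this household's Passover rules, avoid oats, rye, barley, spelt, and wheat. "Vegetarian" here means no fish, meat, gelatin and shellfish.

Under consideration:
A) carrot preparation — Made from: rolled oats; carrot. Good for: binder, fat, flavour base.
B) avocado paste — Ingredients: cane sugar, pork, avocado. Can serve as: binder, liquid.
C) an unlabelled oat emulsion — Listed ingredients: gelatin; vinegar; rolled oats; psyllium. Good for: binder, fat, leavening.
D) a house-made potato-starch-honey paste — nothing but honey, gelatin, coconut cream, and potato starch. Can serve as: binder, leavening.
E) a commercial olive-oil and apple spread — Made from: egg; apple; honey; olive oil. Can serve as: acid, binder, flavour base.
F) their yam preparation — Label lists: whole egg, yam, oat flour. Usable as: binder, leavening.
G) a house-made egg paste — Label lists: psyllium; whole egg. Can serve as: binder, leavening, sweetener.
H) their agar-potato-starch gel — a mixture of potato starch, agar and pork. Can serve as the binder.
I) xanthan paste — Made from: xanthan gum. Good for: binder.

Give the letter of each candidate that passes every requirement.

A: has rolled oats, so not kosher-for-Passover — no
B: has pork, so not vegetarian — out
C: has rolled oats, so not kosher-for-Passover; has gelatin, so not vegetarian — reject
D: has gelatin, so not vegetarian — no
E: egg and honey etc. — none of it excluded — valid
F: has oat flour, so not kosher-for-Passover — reject
G: every rule checks out — valid
H: has pork, so not vegetarian — reject
I: works as a binder, vegetarian, kosher-for-Passover — keep

E, G, I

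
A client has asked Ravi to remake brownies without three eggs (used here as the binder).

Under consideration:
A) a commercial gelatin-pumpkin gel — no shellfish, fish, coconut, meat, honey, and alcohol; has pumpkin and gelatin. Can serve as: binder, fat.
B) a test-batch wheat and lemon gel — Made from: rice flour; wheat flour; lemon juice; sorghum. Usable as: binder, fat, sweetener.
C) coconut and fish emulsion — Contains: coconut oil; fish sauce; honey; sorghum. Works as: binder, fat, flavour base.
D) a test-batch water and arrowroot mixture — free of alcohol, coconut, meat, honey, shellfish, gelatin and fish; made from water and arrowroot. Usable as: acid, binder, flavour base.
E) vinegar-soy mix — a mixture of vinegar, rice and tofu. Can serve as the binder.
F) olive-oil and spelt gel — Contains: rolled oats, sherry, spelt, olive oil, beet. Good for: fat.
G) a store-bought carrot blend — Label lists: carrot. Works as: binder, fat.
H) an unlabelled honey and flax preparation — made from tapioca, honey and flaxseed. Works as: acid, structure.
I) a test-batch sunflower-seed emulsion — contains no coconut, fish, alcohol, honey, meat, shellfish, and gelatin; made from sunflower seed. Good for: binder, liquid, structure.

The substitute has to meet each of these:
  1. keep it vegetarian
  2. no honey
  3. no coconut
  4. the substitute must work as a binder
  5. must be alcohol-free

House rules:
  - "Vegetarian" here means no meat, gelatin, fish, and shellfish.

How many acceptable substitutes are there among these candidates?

A: has gelatin, so not vegetarian — no
B: all constraints satisfied — keep
C: has fish sauce, so not vegetarian; has coconut oil, so not coconut-free (and 1 more) — no
D: no alcohol, no coconut — OK
E: no honey, vegetarian — valid
F: not usable as a binder; has sherry, so not alcohol-free — reject
G: no honey, no alcohol — keep
H: not usable as a binder; has honey, so not honey-free — no
I: no alcohol, no coconut — OK

5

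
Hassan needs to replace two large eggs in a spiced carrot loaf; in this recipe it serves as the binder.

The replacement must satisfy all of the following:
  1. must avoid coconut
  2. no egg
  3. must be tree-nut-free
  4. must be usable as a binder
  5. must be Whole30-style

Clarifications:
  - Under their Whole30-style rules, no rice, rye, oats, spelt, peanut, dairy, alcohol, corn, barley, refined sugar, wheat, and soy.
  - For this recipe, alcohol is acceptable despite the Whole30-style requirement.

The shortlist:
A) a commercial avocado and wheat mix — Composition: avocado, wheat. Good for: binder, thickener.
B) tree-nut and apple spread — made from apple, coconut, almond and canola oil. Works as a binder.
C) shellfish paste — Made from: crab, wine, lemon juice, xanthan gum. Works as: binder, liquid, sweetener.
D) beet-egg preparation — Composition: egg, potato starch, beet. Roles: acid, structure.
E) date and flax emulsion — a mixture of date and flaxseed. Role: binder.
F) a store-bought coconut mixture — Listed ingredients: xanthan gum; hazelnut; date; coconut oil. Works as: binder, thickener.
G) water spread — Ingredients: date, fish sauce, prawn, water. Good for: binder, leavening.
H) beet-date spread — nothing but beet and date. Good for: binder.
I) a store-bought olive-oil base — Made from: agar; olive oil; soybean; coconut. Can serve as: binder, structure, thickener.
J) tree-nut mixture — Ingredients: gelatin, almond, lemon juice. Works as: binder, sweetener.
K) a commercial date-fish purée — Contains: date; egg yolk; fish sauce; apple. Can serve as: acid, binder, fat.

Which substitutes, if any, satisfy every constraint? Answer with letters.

A: has wheat, so not Whole30-style — reject
B: has almond, so not tree-nut-free; has coconut, so not coconut-free — reject
C: alcohol is permitted under the Whole30-style carve-out; nothing else excluded — OK
D: not usable as a binder; has egg, so not egg-free — out
E: only flaxseed and date; none excluded — keep
F: has hazelnut, so not tree-nut-free; has coconut oil, so not coconut-free — no
G: fish sauce and prawn etc. — none of it excluded — valid
H: only beet and date; none excluded — valid
I: has soybean, so not Whole30-style; has coconut, so not coconut-free — out
J: has almond, so not tree-nut-free — reject
K: has egg yolk, so not egg-free — reject

C, E, G, H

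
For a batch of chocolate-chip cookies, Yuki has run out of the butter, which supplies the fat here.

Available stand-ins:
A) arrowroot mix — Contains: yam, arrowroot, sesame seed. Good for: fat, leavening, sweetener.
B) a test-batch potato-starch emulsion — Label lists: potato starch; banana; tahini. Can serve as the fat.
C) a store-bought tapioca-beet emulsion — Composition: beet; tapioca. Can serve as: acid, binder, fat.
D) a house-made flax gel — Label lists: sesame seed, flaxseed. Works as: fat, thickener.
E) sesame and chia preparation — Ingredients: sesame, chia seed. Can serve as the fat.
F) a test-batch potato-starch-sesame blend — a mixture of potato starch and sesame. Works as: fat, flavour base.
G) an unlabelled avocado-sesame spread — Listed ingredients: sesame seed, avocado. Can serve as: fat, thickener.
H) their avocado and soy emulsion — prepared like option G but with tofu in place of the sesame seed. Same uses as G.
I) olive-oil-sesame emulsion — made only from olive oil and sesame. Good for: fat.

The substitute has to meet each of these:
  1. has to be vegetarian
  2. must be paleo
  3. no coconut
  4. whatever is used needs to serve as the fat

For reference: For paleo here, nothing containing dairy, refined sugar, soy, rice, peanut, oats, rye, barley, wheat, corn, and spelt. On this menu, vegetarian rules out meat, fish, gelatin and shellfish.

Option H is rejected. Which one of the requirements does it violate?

usable as a fat: satisfied
paleo: has tofu — fails
vegetarian: satisfied
coconut-free: satisfied

paleo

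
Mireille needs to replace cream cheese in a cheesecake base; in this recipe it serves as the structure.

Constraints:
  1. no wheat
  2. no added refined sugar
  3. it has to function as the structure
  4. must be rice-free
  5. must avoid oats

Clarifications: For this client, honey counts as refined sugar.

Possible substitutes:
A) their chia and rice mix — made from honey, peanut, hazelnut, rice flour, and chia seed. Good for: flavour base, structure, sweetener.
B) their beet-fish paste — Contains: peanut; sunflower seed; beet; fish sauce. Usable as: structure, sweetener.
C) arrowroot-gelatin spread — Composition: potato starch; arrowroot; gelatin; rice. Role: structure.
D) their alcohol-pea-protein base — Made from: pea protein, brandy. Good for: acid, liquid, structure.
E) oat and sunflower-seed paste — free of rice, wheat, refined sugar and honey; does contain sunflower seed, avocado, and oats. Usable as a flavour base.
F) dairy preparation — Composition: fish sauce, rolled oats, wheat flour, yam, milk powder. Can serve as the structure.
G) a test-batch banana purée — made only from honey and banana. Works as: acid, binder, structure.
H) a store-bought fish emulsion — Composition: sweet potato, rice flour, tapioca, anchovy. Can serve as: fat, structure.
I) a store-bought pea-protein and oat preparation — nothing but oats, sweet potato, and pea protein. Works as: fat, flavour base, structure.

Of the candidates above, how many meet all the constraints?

A: has honey, so not no-added-sugar; has rice flour, so not rice-free — reject
B: fish sauce and peanut etc. — none of it excluded — OK
C: has rice, so not rice-free — reject
D: only brandy and pea protein; none excluded — keep
E: not usable as a structure; has oats, so not oat-free — reject
F: has rolled oats, so not oat-free; has wheat flour, so not wheat-free — no
G: has honey, so not no-added-sugar — out
H: has rice flour, so not rice-free — no
I: has oats, so not oat-free — no

2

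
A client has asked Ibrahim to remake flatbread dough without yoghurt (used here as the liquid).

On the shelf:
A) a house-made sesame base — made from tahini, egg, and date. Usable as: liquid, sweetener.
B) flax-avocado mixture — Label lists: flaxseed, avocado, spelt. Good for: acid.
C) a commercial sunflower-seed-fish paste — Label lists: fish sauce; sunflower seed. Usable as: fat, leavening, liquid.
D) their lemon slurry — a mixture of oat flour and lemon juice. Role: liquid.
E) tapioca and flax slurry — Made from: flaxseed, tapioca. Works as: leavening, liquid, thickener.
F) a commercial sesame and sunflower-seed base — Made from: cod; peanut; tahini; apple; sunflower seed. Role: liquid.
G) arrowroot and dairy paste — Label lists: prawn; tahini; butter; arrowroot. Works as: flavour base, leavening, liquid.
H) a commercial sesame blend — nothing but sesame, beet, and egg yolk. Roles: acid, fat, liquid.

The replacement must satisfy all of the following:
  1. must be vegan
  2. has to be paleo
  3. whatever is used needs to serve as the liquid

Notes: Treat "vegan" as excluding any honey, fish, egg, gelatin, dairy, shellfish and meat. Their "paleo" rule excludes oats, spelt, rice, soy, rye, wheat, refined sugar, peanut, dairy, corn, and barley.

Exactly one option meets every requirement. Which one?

A: has egg, so not vegan — reject
B: not usable as a liquid; has spelt, so not paleo — no
C: has fish sauce, so not vegan — reject
D: has oat flour, so not paleo — reject
E: nothing on the exclusion list — keep
F: has cod, so not vegan; has peanut, so not paleo — out
G: has butter, so not vegan; has butter, so not paleo — out
H: has egg yolk, so not vegan — out

E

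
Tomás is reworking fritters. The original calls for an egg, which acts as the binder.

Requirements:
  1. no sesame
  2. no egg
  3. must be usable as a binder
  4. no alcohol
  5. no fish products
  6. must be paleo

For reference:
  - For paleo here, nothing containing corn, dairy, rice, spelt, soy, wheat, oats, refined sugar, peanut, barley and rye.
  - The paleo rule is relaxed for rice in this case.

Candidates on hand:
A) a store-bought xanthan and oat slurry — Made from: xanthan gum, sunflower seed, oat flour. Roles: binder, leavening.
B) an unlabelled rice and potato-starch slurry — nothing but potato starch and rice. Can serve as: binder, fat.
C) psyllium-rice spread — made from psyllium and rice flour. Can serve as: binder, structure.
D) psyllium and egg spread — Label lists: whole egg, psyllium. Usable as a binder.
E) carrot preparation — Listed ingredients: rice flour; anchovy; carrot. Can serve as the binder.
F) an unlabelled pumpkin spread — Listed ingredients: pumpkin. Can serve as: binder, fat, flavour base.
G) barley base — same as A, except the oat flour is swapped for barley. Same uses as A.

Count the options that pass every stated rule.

3

A: has oat flour, so not paleo — no
B: rice is permitted under the paleo carve-out; nothing else excluded — OK
C: rice is permitted under the paleo carve-out; nothing else excluded — OK
D: has whole egg, so not egg-free — out
E: has anchovy, so not fish-free — out
F: only pumpkin; none excluded — OK
G: has barley, so not paleo — out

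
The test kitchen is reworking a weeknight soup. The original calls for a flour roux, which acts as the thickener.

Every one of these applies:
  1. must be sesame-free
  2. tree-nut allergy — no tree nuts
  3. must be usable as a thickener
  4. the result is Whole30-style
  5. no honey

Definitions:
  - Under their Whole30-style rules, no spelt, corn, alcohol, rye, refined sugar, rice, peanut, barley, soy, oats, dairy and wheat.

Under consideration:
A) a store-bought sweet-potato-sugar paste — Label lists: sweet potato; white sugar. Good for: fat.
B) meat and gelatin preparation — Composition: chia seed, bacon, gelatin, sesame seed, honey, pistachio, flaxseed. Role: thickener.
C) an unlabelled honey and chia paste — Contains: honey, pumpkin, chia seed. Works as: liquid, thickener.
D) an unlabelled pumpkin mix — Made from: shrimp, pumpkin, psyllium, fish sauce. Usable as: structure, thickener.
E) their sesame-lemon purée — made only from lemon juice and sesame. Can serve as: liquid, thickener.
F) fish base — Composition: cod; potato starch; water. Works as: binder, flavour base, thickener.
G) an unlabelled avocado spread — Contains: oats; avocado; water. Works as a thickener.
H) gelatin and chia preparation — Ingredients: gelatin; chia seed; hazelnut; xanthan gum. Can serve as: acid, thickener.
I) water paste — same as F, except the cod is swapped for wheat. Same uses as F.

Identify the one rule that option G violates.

usable as a thickener: satisfied
Whole30-style: has oats — fails
tree-nut-free: satisfied
honey-free: satisfied
sesame-free: satisfied

Whole30-style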